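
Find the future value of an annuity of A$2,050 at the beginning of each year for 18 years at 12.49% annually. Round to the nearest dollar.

A$135,124

FV = PMT · [(1+i)^n − 1] / i × (1+i) = 2050 · 65.914321 = 135,124.3589
(Beginning-of-period payments → annuity-due factor ×(1+i).)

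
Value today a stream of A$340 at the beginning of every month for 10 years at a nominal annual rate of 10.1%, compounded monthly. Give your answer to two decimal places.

A$25,836.36

With 12 periods per year: i = 0.00841667, n = 120.
PV = 340 × [1 − (1+0.00841667)^(−120)] / 0.00841667 × (1+i) = 340 × 75.989285 = 25,836.3570
(annuity-due: payments at period start, so ×(1+i).)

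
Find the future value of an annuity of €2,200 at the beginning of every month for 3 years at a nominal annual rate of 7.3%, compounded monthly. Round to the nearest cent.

i = 0.073/12 = 0.00608333 per month; n = 3·12 = 36.
FV = PMT · [(1+i)^n − 1] / i × (1+i) = 2200 · 40.354529 = 88,779.9643
(Beginning-of-period payments → annuity-due factor ×(1+i).)

€88,779.96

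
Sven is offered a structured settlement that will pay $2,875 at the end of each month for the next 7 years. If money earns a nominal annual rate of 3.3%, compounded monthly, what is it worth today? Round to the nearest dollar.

With 12 periods per year: i = 0.00275, n = 84.
Annuity factor a(84|0.00275) = 74.912307; PV = 2875 × 74.912307 = 215,372.8822

$215,373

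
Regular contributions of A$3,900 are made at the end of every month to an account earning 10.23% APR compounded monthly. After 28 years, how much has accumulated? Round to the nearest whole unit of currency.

A$7,469,192

i = 0.1023/12 = 0.008525 per month; n = 28·12 = 336.
FV = PMT · [(1+i)^n − 1] / i = 3900 · 1915.177337 = 7,469,191.6127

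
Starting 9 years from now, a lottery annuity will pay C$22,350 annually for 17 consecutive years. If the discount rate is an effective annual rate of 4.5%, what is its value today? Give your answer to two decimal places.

C$183,992.42

Value one period before first payment (t=8): 22350 × [1 − (1+0.045)^(−17)] / 0.045 = 22350 × 11.707191 = 261,655.7286
PV₀ = 261,655.7286 / (1+0.045)^8 = 261,655.7286 / 1.422101 = 183,992.4167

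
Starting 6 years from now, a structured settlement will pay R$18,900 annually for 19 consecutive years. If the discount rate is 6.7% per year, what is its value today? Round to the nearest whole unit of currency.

R$144,480

Value one period before first payment (t=5): 18900 × [1 − (1+0.067)^(−19)] / 0.067 = 18900 × 10.572247 = 199,815.4727
Discount back 5 years: 199,815.4727 × (1+0.067)^(−5) = 199,815.4727 × 0.723066 = 144,479.7620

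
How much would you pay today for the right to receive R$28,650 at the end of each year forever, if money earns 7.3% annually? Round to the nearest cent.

PV = C/r = 28650/0.073 = 392,465.7534

R$392,465.75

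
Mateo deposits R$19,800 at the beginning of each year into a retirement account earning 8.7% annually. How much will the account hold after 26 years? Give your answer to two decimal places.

FV = PMT · [(1+i)^n − 1] / i × (1+i) = 19800 · 96.820415 = 1,917,044.2075
(Beginning-of-period payments → annuity-due factor ×(1+i).)

R$1,917,044.21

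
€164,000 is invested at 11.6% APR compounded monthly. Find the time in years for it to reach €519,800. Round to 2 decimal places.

Periodic rate i = 0.116/12 = 0.00966667.
n = ln(519800/164000) / ln(1+0.00966667) = ln(3.16951) / 0.009620 = 119.9115 months
= 119.9115/12 years

9.99 years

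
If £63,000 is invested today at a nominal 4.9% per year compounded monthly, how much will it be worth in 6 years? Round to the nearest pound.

With 12 periods per year: i = 0.00408333, n = 72.
FV = 63,000 × (1 + 0.00408333)^72 = 84,481.7982

£84,482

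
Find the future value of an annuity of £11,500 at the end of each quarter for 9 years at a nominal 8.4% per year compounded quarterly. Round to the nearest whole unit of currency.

£609,573

Periodic rate i = 0.084/4 = 0.021; n = 9 × 4 = 36 periods.
FV = PMT · [(1+i)^n − 1] / i = 11500 · 53.006306 = 609,572.5212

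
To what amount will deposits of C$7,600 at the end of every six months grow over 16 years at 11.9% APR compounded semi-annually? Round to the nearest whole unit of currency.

C$684,215

i = 0.119/2 = 0.0595 per half-year; n = 16·2 = 32.
Accumulation factor s(32|0.0595) = 90.028335; FV = 7600 × 90.028335 = 684,215.3440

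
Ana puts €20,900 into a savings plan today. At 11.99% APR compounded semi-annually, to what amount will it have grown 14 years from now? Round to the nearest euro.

Periodic rate i = 0.1199/2 = 0.05995; n = 14 × 2 = 28 periods.
20,900 × (1+0.05995)^28 = 20,900 × 5.104940 = 106,693.2399

€106,693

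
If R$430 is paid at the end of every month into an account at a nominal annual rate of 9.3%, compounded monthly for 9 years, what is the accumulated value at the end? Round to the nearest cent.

R$72,239.36

With 12 periods per year: i = 0.00775, n = 108.
FV = 430 × [(1+0.00775)^108 − 1] / 0.00775 = 430 × 167.998508 = 72,239.3582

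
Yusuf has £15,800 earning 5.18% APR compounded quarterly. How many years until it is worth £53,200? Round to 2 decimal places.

23.59 years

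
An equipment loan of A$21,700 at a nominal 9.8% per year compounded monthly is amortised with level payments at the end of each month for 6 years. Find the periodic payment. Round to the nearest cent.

Periodic rate i = 0.098/12 = 0.00816667; n = 6 × 12 = 72 periods.
Annuity-PV factor = 54.273671; PMT = 21700 / 54.273671 = 399.8255

A$399.83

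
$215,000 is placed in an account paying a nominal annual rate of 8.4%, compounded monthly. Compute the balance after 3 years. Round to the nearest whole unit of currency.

$276,375

i = 0.084/12 = 0.007 per month; n = 3·12 = 36.
FV = PV·(1+i)^n = 215,000 × 1.285467 = 276,375.4100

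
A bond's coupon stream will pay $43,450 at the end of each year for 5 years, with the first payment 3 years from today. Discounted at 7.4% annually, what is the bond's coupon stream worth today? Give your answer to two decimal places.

$152,809.14

Value one period before first payment (t=2): 43450 × [1 − (1+0.074)^(−5)] / 0.074 = 43450 × 4.056655 = 176,261.6768
PV₀ = 176,261.6768 / (1+0.074)^2 = 176,261.6768 / 1.153476 = 152,809.1411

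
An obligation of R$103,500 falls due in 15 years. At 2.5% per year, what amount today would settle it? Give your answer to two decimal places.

R$71,463.19

PV = 103,500 / (1 + 0.025)^15 = 103,500 / 1.448298 = 71,463.1851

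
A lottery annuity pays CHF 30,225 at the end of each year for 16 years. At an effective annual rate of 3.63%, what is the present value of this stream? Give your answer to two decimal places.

CHF 362,001.51

Annuity factor a(16|0.0363) = 11.976890; PV = 30225 × 11.976890 = 362,001.5085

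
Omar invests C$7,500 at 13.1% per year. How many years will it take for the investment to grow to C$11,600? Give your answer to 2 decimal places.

n = ln(11600/7500) / ln(1+0.131) = ln(1.54667) / 0.123102 = 3.5426 years

3.54 years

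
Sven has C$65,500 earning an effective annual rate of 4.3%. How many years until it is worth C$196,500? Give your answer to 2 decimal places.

26.09 years

n = ln(196500/65500) / ln(1+0.043) = ln(3.00000) / 0.042101 = 26.0946 years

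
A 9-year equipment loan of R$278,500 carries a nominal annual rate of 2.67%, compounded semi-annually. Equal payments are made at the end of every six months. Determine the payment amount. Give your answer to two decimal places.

i = 0.0267/2 = 0.01335 per half-year; n = 9·2 = 18.
Annuity-PV factor = 15.906879; PMT = 278500 / 15.906879 = 17,508.1482

R$17,508.15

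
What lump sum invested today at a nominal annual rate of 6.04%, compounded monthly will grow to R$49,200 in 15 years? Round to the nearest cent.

R$19,928.80

Periodic rate i = 0.0604/12 = 0.00503333; n = 15 × 12 = 180 periods.
PV = FV·(1+i)^(−n) = 49,200 × 0.405057 = 19,928.8036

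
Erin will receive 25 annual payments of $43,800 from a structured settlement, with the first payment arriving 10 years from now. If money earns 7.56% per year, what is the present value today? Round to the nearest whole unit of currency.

$252,052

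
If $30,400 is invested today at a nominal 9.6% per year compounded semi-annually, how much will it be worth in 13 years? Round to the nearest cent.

i = 0.096/2 = 0.048 per half-year; n = 13·2 = 26.
FV = 30,400 × (1 + 0.048)^26 = 102,864.8347

$102,864.83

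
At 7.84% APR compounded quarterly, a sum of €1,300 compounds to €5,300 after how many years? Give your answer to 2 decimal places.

18.10 years

Periodic rate i = 0.0784/4 = 0.0196.
n = ln(5300/1300) / ln(1+0.0196) = ln(4.07692) / 0.019410 = 72.4015 quarters
= 72.4015/4 years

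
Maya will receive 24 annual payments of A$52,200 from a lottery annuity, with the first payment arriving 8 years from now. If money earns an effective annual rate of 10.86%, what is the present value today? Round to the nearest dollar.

A$213,899

Value one period before first payment (t=7): 52200 × [1 − (1+0.1086)^(−24)] / 0.1086 = 52200 × 8.432619 = 440,182.6859
PV₀ = 440,182.6859 / (1+0.1086)^7 = 440,182.6859 / 2.057899 = 213,899.0404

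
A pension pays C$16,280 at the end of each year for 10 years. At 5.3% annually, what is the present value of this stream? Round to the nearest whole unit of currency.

PV = 16280 × [1 − (1+0.053)^(−10)] / 0.053 = 16280 × 7.610464 = 123,898.3600

C$123,898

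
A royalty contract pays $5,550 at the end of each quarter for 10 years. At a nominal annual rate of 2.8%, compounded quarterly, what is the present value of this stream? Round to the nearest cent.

i = 0.028/4 = 0.007 per quarter; n = 10·4 = 40.
Annuity factor a(40|0.007) = 34.782667; PV = 5550 × 34.782667 = 193,043.8020

$193,043.80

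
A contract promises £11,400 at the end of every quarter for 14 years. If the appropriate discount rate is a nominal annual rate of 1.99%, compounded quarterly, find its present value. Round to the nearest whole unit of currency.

With 4 periods per year: i = 0.004975, n = 56.
PV = PMT · [1 − (1+i)^(−n)] / i = 11400 · 48.770747 = 555,986.5189

£555,987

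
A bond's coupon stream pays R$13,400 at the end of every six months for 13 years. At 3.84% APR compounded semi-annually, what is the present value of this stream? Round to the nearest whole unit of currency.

R$272,261

i = 0.0384/2 = 0.0192 per half-year; n = 13·2 = 26.
PV = 13400 × [1 − (1+0.0192)^(−26)] / 0.0192 = 13400 × 20.317959 = 272,260.6467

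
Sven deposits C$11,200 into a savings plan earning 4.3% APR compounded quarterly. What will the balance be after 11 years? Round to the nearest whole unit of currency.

i = 0.043/4 = 0.01075 per quarter; n = 11·4 = 44.
FV = PV·(1+i)^n = 11,200 × 1.600755 = 17,928.4615

C$17,928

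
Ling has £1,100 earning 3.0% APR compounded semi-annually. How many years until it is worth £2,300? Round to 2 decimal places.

24.77 years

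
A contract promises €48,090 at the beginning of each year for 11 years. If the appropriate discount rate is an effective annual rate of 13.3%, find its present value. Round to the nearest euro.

PV = 48090 × [1 − (1+0.133)^(−11)] / 0.133 × (1+i) = 48090 × 6.361801 = 305,939.0287
(Beginning-of-period payments → annuity-due factor ×(1+i).)

€305,939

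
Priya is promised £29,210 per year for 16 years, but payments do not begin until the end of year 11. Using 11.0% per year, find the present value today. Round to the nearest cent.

£75,911.71

Value one period before first payment (t=10): 29210 × [1 − (1+0.11)^(−16)] / 0.11 = 29210 × 7.379162 = 215,545.3156
Discount back 10 years: 215,545.3156 × (1+0.11)^(−10) = 215,545.3156 × 0.352184 = 75,911.7146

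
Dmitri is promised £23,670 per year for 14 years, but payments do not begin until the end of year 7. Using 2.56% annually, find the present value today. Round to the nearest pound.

£236,797

PV at t=6 (ordinary 14-year annuity): 23670 × a(14|0.0256) = 23670 × 11.642474 = 275,577.3566
PV₀ = 275,577.3566 / (1+0.0256)^6 = 275,577.3566 / 1.163772 = 236,796.5970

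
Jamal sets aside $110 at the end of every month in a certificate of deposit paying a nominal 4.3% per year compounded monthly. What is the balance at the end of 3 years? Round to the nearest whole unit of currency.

$4,219

With 12 periods per year: i = 0.00358333, n = 36.
Accumulation factor s(36|0.00358333) = 38.351953; FV = 110 × 38.351953 = 4,218.7149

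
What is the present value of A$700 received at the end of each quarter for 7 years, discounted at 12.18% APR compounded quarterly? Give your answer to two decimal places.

A$13,062.90

i = 0.1218/4 = 0.03045 per quarter; n = 7·4 = 28.
Annuity factor a(28|0.03045) = 18.661290; PV = 700 × 18.661290 = 13,062.9031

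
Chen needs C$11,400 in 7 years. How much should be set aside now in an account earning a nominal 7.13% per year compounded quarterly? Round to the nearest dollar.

With 4 periods per year: i = 0.017825, n = 28.
Discount factor = (1+0.017825)^(−28) = 0.609751; PV = 11,400 × 0.609751 = 6,951.1660

C$6,951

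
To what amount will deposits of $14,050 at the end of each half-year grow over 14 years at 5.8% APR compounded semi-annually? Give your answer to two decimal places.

$594,237.46

i = 0.058/2 = 0.029 per half-year; n = 14·2 = 28.
FV = PMT · [(1+i)^n − 1] / i = 14050 · 42.294481 = 594,237.4621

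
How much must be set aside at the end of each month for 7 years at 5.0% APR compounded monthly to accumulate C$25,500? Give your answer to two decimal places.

C$254.16

i = 0.05/12 = 0.00416667 per month; n = 7·12 = 84.
FV-annuity factor = 100.328653; PMT = 25500 / 100.328653 = 254.1647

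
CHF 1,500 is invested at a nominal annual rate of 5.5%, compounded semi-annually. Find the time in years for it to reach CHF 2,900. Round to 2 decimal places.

12.15 years

Periodic rate i = 0.055/2 = 0.0275.
n = ln(2900/1500) / ln(1+0.0275) = ln(1.93333) / 0.027129 = 24.3007 half-years
= 24.3007/2 years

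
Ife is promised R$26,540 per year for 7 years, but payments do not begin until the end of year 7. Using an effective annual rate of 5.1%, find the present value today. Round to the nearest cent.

R$113,532.11

Value one period before first payment (t=6): 26540 × [1 − (1+0.051)^(−7)] / 0.051 = 26540 × 5.765462 = 153,015.3541
PV₀ = 153,015.3541 / (1+0.051)^6 = 153,015.3541 / 1.347772 = 113,532.1116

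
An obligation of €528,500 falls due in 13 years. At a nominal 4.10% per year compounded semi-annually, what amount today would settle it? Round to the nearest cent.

Periodic rate i = 0.041/2 = 0.0205; n = 13 × 2 = 26 periods.
PV = FV·(1+i)^(−n) = 528,500 × 0.590013 = 311,822.0025

€311,822.00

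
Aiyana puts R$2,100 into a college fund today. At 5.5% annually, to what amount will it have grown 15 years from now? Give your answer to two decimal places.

2,100 × (1+0.055)^15 = 2,100 × 2.232476 = 4,688.2006

R$4,688.20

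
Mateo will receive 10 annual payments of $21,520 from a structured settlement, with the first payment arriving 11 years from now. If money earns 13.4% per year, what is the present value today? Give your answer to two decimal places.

$32,681.44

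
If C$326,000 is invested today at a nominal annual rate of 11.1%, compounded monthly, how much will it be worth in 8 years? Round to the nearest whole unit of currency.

C$789,039

Periodic rate i = 0.111/12 = 0.00925; n = 8 × 12 = 96 periods.
FV = 326,000 × (1 + 0.00925)^96 = 789,038.8297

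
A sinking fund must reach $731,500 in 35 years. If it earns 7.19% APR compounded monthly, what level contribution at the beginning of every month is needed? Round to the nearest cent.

With 12 periods per year: i = 0.00599167, n = 420.
FV-annuity factor × (1+i) = 1895.996868; PMT = 731500 / 1895.996868 = 385.8129

$385.81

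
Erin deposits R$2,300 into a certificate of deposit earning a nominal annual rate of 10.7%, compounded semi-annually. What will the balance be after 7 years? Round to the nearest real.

R$4,771

Periodic rate i = 0.107/2 = 0.0535; n = 7 × 2 = 14 periods.
FV = PV·(1+i)^n = 2,300 × 2.074357 = 4,771.0217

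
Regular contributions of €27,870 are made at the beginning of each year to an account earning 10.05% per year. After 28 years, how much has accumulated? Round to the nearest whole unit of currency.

€4,152,223

FV = PMT · [(1+i)^n − 1] / i × (1+i) = 27870 · 148.985408 = 4,152,223.3207
(annuity-due: payments at period start, so ×(1+i).)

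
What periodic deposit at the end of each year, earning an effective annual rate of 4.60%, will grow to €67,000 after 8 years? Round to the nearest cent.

€7,117.39

PMT = 67000 / ( [(1+0.046)^8 − 1] / 0.046 ) = 67000 / 9.413566 = 7,117.3877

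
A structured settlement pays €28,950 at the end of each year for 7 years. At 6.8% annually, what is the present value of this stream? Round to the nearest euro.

€157,114

PV = PMT · [1 − (1+i)^(−n)] / i = 28950 · 5.427072 = 157,113.7220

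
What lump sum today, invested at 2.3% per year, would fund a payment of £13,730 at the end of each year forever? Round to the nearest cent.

PV = C/r = 13730/0.023 = 596,956.5217

£596,956.52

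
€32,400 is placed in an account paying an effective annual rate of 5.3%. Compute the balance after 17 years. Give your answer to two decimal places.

€77,952.01

32,400 × (1+0.053)^17 = 32,400 × 2.405926 = 77,952.0104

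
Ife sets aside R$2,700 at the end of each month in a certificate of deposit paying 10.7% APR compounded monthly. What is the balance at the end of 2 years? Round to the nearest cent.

i = 0.107/12 = 0.00891667 per month; n = 2·12 = 24.
FV = 2700 × [(1+0.00891667)^24 − 1] / 0.00891667 = 2700 × 26.629732 = 71,900.2755

R$71,900.28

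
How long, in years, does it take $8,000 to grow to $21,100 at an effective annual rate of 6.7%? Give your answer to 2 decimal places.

n = ln(21100/8000) / ln(1+0.067) = ln(2.63750) / 0.064851 = 14.9548 years

14.95 years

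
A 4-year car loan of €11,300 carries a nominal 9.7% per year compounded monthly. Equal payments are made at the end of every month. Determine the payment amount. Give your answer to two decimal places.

€284.97

With 12 periods per year: i = 0.00808333, n = 48.
PMT = 11300 / ( [1 − (1+0.00808333)^(−48)] / 0.00808333 ) = 11300 / 39.653031 = 284.9719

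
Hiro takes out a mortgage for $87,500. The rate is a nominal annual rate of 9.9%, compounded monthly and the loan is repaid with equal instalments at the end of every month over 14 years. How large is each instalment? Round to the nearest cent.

$964.43

With 12 periods per year: i = 0.00825, n = 168.
PMT = 87500 / ( [1 − (1+0.00825)^(−168)] / 0.00825 ) = 87500 / 90.727325 = 964.4283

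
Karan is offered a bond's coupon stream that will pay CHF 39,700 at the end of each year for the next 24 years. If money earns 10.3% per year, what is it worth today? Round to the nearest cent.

PV = 39700 × [1 − (1+0.103)^(−24)] / 0.103 = 39700 × 8.785422 = 348,781.2383

CHF 348,781.24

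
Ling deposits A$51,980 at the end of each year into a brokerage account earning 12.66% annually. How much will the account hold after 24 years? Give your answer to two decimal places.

A$6,765,317.42

FV = PMT · [(1+i)^n − 1] / i = 51980 · 130.152317 = 6,765,317.4169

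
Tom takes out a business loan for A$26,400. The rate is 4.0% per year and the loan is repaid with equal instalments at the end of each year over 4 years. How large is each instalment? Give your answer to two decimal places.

A$7,272.94

PMT = 26400 / ( [1 − (1+0.04)^(−4)] / 0.04 ) = 26400 / 3.629895 = 7,272.9372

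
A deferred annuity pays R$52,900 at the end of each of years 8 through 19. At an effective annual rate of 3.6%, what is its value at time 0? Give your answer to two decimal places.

R$396,745.57

Value one period before first payment (t=7): 52900 × [1 − (1+0.036)^(−12)] / 0.036 = 52900 × 9.606711 = 508,194.9899
Discount back 7 years: 508,194.9899 × (1+0.036)^(−7) = 508,194.9899 × 0.780696 = 396,745.5747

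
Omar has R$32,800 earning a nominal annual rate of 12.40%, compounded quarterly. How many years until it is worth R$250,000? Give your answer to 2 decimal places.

Periodic rate i = 0.124/4 = 0.031.
n = ln(250000/32800) / ln(1+0.031) = ln(7.62195) / 0.030529 = 66.5275 quarters
= 66.5275/4 years

16.63 years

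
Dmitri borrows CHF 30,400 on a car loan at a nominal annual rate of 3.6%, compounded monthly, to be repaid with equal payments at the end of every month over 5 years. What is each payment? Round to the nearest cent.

CHF 554.39

With 12 periods per year: i = 0.003, n = 60.
PMT = 30400 / ( [1 − (1+0.003)^(−60)] / 0.003 ) = 30400 / 54.834895 = 554.3915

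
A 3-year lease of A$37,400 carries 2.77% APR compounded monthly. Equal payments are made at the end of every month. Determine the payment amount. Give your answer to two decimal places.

A$1,083.85

With 12 periods per year: i = 0.00230833, n = 36.
Annuity-PV factor = 34.506607; PMT = 37400 / 34.506607 = 1,083.8504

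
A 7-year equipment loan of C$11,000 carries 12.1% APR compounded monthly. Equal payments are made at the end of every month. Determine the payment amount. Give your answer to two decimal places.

C$194.77

i = 0.121/12 = 0.0100833 per month; n = 7·12 = 84.
PMT = 11000 / ( [1 − (1+0.0100833)^(−84)] / 0.0100833 ) = 11000 / 56.477214 = 194.7688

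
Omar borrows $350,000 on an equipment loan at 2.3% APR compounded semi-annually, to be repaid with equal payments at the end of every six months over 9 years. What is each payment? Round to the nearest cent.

$21,637.52

Periodic rate i = 0.023/2 = 0.0115; n = 9 × 2 = 18 periods.
Annuity-PV factor = 16.175604; PMT = 350000 / 16.175604 = 21,637.5233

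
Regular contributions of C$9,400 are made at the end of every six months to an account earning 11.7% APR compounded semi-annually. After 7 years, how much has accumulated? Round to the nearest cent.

i = 0.117/2 = 0.0585 per half-year; n = 7·2 = 14.
Accumulation factor s(14|0.0585) = 20.795250; FV = 9400 × 20.795250 = 195,475.3518

C$195,475.35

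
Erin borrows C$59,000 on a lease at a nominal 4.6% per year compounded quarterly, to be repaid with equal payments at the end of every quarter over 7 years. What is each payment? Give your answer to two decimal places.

Periodic rate i = 0.046/4 = 0.0115; n = 7 × 4 = 28 periods.
PMT = 59000 / ( [1 − (1+0.0115)^(−28)] / 0.0115 ) = 59000 / 23.823392 = 2,476.5575

C$2,476.56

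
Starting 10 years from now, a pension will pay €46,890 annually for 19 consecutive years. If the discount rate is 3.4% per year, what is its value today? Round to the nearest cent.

€479,956.15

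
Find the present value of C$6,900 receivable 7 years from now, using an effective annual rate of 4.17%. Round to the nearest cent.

PV = 6,900 / (1 + 0.0417)^7 = 6,900 / 1.331063 = 5,183.8263

C$5,183.83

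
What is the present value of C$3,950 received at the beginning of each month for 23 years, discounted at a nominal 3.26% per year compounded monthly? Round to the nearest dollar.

Periodic rate i = 0.0326/12 = 0.00271667; n = 23 × 12 = 276 periods.
PV = PMT · [1 − (1+i)^(−n)] / i × (1+i) = 3950 · 194.536285 = 768,418.3253
(Beginning-of-period payments → annuity-due factor ×(1+i).)

C$768,418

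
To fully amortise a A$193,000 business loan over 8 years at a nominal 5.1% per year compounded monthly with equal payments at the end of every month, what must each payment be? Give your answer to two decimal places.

With 12 periods per year: i = 0.00425, n = 96.
Annuity-PV factor = 78.693168; PMT = 193000 / 78.693168 = 2,452.5636

A$2,452.56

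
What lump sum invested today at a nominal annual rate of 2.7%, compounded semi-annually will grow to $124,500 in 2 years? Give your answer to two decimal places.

With 2 periods per year: i = 0.0135, n = 4.
Discount factor = (1+0.0135)^(−4) = 0.947774; PV = 124,500 × 0.947774 = 117,997.9166

$117,997.92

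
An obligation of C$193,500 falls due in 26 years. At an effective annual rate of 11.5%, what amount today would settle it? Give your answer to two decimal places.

C$11,416.54

PV = 193,500 / (1 + 0.115)^26 = 193,500 / 16.949096 = 11,416.5378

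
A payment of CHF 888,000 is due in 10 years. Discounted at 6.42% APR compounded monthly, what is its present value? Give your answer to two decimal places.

CHF 468,100.49

Periodic rate i = 0.0642/12 = 0.00535; n = 10 × 12 = 120 periods.
PV = 888,000 / (1 + 0.00535)^120 = 888,000 / 1.897029 = 468,100.4887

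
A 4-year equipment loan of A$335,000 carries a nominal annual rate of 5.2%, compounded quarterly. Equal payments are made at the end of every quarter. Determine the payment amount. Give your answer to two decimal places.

A$23,325.75

Periodic rate i = 0.052/4 = 0.013; n = 4 × 4 = 16 periods.
PMT = 335000 / ( [1 − (1+0.013)^(−16)] / 0.013 ) = 335000 / 14.361812 = 23,325.7477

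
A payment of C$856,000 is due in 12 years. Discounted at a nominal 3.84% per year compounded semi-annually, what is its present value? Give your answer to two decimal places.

C$542,310.24

i = 0.0384/2 = 0.0192 per half-year; n = 12·2 = 24.
PV = 856,000 / (1 + 0.0192)^24 = 856,000 / 1.578432 = 542,310.2399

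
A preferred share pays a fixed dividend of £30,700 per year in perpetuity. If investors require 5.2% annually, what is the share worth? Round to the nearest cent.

£590,384.62

PV = C/r = 30700/0.052 = 590,384.6154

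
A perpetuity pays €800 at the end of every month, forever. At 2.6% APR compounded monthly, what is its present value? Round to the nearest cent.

Periodic rate i = 0.026/12 = 0.00216667.
PV = C/r = 800/0.00216667 = 369,230.7692

€369,230.77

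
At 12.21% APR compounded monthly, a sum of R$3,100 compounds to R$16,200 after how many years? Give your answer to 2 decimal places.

13.61 years

Periodic rate i = 0.1221/12 = 0.010175.
(1+i)^n = 16200/3100 = 5.22581, so n = ln 5.22581 / ln 1.01018 = 163.3423 months
= 163.3423/12 years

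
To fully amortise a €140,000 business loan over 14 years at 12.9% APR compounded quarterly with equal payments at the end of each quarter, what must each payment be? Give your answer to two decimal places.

i = 0.129/4 = 0.03225 per quarter; n = 14·4 = 56.
Annuity-PV factor = 25.765519; PMT = 140000 / 25.765519 = 5,433.6186

€5,433.62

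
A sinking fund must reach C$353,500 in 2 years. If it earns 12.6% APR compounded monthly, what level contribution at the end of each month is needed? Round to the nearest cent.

Periodic rate i = 0.126/12 = 0.0105; n = 2 × 12 = 24 periods.
FV-annuity factor = 27.133981; PMT = 353500 / 27.133981 = 13,027.9445

C$13,027.94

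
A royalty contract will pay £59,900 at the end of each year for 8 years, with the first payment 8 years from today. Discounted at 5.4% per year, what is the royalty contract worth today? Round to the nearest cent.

PV at t=7 (ordinary 8-year annuity): 59900 × a(8|0.054) = 59900 × 6.359981 = 380,962.8386
PV₀ = 380,962.8386 / (1+0.054)^7 = 380,962.8386 / 1.445055 = 263,632.1296

£263,632.13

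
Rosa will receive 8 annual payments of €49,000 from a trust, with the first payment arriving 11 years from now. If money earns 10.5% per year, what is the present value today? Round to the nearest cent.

€94,588.27

Value one period before first payment (t=10): 49000 × [1 − (1+0.105)^(−8)] / 0.105 = 49000 × 5.239188 = 256,720.2064
PV₀ = 256,720.2064 / (1+0.105)^10 = 256,720.2064 / 2.714081 = 94,588.2680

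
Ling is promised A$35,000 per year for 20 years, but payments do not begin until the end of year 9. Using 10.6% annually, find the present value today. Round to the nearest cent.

A$127,814.35

PV at t=8 (ordinary 20-year annuity): 35000 × a(20|0.106) = 35000 × 8.176220 = 286,167.7060
PV₀ = 286,167.7060 / (1+0.106)^8 = 286,167.7060 / 2.238933 = 127,814.3472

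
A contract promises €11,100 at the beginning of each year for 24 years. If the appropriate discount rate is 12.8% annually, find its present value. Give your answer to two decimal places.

PV = PMT · [1 − (1+i)^(−n)] / i × (1+i) = 11100 · 8.323081 = 92,386.2002
Payments are at the start of each period, so multiply by (1+i).

€92,386.20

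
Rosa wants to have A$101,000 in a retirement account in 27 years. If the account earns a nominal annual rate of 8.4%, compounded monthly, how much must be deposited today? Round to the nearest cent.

With 12 periods per year: i = 0.007, n = 324.
PV = FV·(1+i)^(−n) = 101,000 × 0.104340 = 10,538.3572

A$10,538.36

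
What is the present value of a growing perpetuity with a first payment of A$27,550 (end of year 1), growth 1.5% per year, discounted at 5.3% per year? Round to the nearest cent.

PV = PMT / (i − g) = 27550 / (0.053 − 0.015) = 27550 / 0.038000 = 725,000.0000

A$725,000.00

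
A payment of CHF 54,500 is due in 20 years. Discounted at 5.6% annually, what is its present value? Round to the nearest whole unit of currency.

CHF 18,328

Discount factor = (1+0.056)^(−20) = 0.336296; PV = 54,500 × 0.336296 = 18,328.1292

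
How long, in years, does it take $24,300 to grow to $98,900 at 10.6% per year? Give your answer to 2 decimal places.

n = ln(98900/24300) / ln(1+0.106) = ln(4.06996) / 0.100750 = 13.9319 years

13.93 years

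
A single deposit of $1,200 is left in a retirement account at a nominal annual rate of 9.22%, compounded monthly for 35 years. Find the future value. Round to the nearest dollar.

$29,874

Periodic rate i = 0.0922/12 = 0.00768333; n = 35 × 12 = 420 periods.
1,200 × (1+0.00768333)^420 = 1,200 × 24.894978 = 29,873.9731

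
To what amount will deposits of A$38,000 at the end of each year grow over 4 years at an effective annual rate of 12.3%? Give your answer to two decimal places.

Accumulation factor s(4|0.123) = 4.800377; FV = 38000 × 4.800377 = 182,414.3209

A$182,414.32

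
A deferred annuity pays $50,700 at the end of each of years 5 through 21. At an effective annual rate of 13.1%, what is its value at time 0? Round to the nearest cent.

Value one period before first payment (t=4): 50700 × [1 − (1+0.131)^(−17)] / 0.131 = 50700 × 6.691992 = 339,284.0038
Discount back 4 years: 339,284.0038 × (1+0.131)^(−4) = 339,284.0038 × 0.611152 = 207,354.2613

$207,354.26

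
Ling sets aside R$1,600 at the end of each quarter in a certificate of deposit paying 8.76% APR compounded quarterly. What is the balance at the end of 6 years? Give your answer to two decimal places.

With 4 periods per year: i = 0.0219, n = 24.
FV = PMT · [(1+i)^n − 1] / i = 1600 · 31.137235 = 49,819.5768

R$49,819.58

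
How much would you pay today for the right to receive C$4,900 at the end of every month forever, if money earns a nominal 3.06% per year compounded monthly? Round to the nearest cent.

Periodic rate i = 0.0306/12 = 0.00255.
PV = PMT / i = 4900 / 0.00255 = 1,921,568.6275

C$1,921,568.63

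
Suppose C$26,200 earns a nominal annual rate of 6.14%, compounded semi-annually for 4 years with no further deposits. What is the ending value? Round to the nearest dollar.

With 2 periods per year: i = 0.0307, n = 8.
FV = PV·(1+i)^n = 26,200 × 1.273674 = 33,370.2530

C$33,370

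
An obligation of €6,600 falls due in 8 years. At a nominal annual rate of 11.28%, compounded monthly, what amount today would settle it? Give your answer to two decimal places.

€2,688.23

Periodic rate i = 0.1128/12 = 0.0094; n = 8 × 12 = 96 periods.
Discount factor = (1+0.0094)^(−96) = 0.407308; PV = 6,600 × 0.407308 = 2,688.2342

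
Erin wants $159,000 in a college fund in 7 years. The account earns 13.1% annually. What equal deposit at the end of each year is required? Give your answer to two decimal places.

$15,234.59

PMT = 159000 / ( [(1+0.131)^7 − 1] / 0.131 ) = 159000 / 10.436778 = 15,234.5871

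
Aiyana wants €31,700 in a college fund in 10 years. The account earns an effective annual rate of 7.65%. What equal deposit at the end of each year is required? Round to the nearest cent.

FV-annuity factor = 14.247992; PMT = 31700 / 14.247992 = 2,224.8749

€2,224.87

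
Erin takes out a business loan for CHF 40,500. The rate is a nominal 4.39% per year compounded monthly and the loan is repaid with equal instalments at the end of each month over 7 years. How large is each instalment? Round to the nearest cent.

CHF 560.89

With 12 periods per year: i = 0.00365833, n = 84.
Annuity-PV factor = 72.207079; PMT = 40500 / 72.207079 = 560.8868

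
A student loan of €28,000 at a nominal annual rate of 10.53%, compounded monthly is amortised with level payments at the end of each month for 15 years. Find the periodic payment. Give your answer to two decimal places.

€310.03

Periodic rate i = 0.1053/12 = 0.008775; n = 15 × 12 = 180 periods.
PMT = 28000 / ( [1 − (1+0.008775)^(−180)] / 0.008775 ) = 28000 / 90.313066 = 310.0327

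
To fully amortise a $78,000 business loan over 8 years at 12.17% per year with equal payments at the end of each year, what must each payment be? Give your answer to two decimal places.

Annuity-PV factor = 4.938272; PMT = 78000 / 4.938272 = 15,794.9978

$15,795.00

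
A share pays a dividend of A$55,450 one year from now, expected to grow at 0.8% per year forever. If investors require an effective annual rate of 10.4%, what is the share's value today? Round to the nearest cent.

A$577,604.17

PV = PMT / (i − g) = 55450 / (0.104 − 0.008) = 55450 / 0.096000 = 577,604.1667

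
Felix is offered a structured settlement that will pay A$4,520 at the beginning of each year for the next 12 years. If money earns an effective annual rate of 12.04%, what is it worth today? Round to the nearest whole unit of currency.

A$31,312

PV = PMT · [1 − (1+i)^(−n)] / i × (1+i) = 4520 · 6.927333 = 31,311.5435
Payments are at the start of each period, so multiply by (1+i).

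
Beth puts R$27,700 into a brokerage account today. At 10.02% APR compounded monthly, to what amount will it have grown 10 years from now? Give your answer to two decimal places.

Periodic rate i = 0.1002/12 = 0.00835; n = 10 × 12 = 120 periods.
FV = 27,700 × (1 + 0.00835)^120 = 75,133.9263

R$75,133.93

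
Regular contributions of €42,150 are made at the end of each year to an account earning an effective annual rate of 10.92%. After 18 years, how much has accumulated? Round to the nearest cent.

€2,107,184.11

Accumulation factor s(18|0.1092) = 49.992506; FV = 42150 × 49.992506 = 2,107,184.1146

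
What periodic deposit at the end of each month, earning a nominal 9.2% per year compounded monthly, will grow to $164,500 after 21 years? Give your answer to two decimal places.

$215.49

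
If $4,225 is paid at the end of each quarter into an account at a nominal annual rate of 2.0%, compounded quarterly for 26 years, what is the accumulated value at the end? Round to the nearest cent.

$574,472.99

i = 0.02/4 = 0.005 per quarter; n = 26·4 = 104.
Accumulation factor s(104|0.005) = 135.969937; FV = 4225 × 135.969937 = 574,472.9852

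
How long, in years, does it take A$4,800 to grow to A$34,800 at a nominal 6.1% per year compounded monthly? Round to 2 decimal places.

32.56 years

Periodic rate i = 0.061/12 = 0.00508333.
(1+i)^n = 34800/4800 = 7.25000, so n = ln 7.25000 / ln 1.00508 = 390.6949 months
= 390.6949/12 years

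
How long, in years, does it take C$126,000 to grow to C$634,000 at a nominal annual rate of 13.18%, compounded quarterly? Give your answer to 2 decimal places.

12.46 years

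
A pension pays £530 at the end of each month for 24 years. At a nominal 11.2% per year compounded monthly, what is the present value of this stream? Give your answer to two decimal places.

Periodic rate i = 0.112/12 = 0.00933333; n = 24 × 12 = 288 periods.
PV = PMT · [1 − (1+i)^(−n)] / i = 530 · 99.763920 = 52,874.8778

£52,874.88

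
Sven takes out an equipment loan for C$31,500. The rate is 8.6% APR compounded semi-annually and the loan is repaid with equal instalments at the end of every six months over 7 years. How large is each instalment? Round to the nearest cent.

C$3,041.43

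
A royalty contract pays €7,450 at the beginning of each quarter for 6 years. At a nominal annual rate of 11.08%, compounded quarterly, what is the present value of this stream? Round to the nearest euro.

€132,937

i = 0.1108/4 = 0.0277 per quarter; n = 6·4 = 24.
PV = PMT · [1 − (1+i)^(−n)] / i × (1+i) = 7450 · 17.843844 = 132,936.6346
(annuity-due: payments at period start, so ×(1+i).)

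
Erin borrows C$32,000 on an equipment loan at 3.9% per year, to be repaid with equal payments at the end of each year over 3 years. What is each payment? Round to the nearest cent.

C$11,509.27

PMT = 32000 / ( [1 − (1+0.039)^(−3)] / 0.039 ) = 32000 / 2.780366 = 11,509.2745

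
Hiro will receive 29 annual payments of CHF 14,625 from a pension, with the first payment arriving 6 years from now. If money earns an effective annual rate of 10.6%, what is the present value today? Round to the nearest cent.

Value one period before first payment (t=5): 14625 × [1 − (1+0.106)^(−29)] / 0.106 = 14625 × 8.926042 = 130,543.3657
PV₀ = 130,543.3657 / (1+0.106)^5 = 130,543.3657 / 1.654915 = 78,882.2284

CHF 78,882.23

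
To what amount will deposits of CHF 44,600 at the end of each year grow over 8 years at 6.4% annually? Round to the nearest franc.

Accumulation factor s(8|0.064) = 10.040696; FV = 44600 × 10.040696 = 447,815.0515

CHF 447,815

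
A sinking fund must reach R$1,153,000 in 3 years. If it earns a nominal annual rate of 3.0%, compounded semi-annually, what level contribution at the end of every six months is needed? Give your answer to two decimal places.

i = 0.03/2 = 0.015 per half-year; n = 3·2 = 6.
PMT = 1.153e+06 / ( [(1+0.015)^6 − 1] / 0.015 ) = 1.153e+06 / 6.229551 = 185,085.5725

R$185,085.57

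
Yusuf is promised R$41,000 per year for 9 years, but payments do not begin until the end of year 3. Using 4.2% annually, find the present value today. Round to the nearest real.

Value one period before first payment (t=2): 41000 × [1 − (1+0.042)^(−9)] / 0.042 = 41000 × 7.368031 = 302,089.2833
PV₀ = 302,089.2833 / (1+0.042)^2 = 302,089.2833 / 1.085764 = 278,227.3895

R$278,227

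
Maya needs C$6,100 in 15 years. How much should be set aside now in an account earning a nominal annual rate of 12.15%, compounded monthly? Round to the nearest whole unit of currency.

With 12 periods per year: i = 0.010125, n = 180.
PV = FV·(1+i)^(−n) = 6,100 × 0.163109 = 994.9661

C$995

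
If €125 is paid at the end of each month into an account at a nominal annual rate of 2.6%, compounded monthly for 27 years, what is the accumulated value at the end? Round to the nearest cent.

€58,629.95

Periodic rate i = 0.026/12 = 0.00216667; n = 27 × 12 = 324 periods.
FV = 125 × [(1+0.00216667)^324 − 1] / 0.00216667 = 125 × 469.039621 = 58,629.9527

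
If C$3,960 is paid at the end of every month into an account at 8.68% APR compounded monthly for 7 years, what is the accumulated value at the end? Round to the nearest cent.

C$455,496.05

Periodic rate i = 0.0868/12 = 0.00723333; n = 7 × 12 = 84 periods.
FV = 3960 × [(1+0.00723333)^84 − 1] / 0.00723333 = 3960 × 115.024254 = 455,496.0451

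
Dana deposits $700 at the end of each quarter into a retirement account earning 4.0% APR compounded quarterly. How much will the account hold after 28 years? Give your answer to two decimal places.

With 4 periods per year: i = 0.01, n = 112.
Accumulation factor s(112|0.01) = 204.785192; FV = 700 × 204.785192 = 143,349.6347

$143,349.63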